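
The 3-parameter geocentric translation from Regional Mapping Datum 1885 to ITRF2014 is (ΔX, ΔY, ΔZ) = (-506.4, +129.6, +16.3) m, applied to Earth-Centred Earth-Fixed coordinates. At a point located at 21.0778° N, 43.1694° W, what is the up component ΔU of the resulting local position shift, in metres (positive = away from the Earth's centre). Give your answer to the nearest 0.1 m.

The local up (radial) axis is (cos φ cos λ, cos φ sin λ, sin φ), giving ΔU = -344.624 − 82.734 + 5.862 = -421.50 m.

ΔU = -421.5 m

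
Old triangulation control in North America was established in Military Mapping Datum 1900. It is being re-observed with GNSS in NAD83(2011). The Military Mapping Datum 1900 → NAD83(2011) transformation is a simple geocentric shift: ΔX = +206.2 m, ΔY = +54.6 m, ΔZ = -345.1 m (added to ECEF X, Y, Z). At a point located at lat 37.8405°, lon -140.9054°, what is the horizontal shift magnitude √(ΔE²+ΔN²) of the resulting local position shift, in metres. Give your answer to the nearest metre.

The local east axis at (φ, λ) is (−sin λ, cos λ, 0), so ΔE = −sin(-140.9054°)·206.2 + cos(-140.9054°)·54.6 = 87.65 m.
The local north axis is (−sin φ cos λ, −sin φ sin λ, cos φ), giving ΔN = 98.175 + 21.122 − 272.533 = -153.24 m.
Horizontal magnitude = √(ΔE² + ΔN²) = √(87.65² + (-153.24)²) = 176.54 m.

177 m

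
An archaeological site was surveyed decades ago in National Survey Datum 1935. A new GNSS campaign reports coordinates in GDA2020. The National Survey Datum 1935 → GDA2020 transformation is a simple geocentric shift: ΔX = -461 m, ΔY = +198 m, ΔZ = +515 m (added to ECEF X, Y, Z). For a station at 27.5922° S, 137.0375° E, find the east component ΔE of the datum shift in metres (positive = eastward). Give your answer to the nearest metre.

ΔE = 169 m

The local east axis at (φ, λ) is (−sin λ, cos λ, 0), so ΔE = −sin(137.0375°)·(-461) + cos(137.0375°)·198 = 169.28 m.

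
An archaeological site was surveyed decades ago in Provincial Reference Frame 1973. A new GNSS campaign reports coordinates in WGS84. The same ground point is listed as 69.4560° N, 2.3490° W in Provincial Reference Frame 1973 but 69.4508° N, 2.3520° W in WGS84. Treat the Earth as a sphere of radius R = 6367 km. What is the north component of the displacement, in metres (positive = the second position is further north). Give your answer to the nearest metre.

ΔN = -578 m

Δφ = 69.4508° − 69.4560° = -0.0052°; Δλ = -2.3520° − -2.3490° = -0.0030°.
1° along a meridian = πR/180 = 111125 m.
ΔN = Δφ × 111125 = -577.9 m; ΔE = Δλ × 111125 × cos(69.4560°) = -0.0030 × 111125 × 0.350927 = -117.0 m.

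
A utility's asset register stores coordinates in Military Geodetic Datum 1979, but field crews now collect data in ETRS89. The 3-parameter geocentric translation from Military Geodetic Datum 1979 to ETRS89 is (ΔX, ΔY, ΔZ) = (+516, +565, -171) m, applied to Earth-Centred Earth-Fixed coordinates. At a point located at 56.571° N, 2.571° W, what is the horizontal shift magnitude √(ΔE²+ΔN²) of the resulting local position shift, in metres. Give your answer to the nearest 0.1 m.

The local east axis at (φ, λ) is (−sin λ, cos λ, 0), so ΔE = −sin(-2.571°)·516 + cos(-2.571°)·565 = 587.58 m.
The local north axis is (−sin φ cos λ, −sin φ sin λ, cos φ), giving ΔN = -430.204 + 21.152 − 94.204 = -503.26 m.
Horizontal magnitude = √(ΔE² + ΔN²) = √(587.58² + (-503.26)²) = 773.64 m.

773.6 m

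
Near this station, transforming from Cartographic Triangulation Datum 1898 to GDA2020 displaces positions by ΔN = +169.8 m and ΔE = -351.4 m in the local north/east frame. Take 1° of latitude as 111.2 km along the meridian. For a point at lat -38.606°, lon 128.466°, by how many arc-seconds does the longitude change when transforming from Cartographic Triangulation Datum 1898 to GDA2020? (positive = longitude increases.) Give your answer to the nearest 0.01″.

Δλ = -14.56″

At latitude -38.606°, cos φ = 0.781455.
1° of longitude at this latitude = 111.2 × cos φ = 86.90 km, so Δλ = -351.4 / 86897.8 = -0.0040438° = -14.558″.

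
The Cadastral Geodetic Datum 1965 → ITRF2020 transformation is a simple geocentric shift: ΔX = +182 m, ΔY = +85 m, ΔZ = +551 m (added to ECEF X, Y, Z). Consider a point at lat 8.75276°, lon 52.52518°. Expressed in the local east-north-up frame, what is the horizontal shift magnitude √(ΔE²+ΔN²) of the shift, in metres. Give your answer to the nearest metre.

526 m

The local east axis at (φ, λ) is (−sin λ, cos λ, 0), so ΔE = −sin(52.52518°)·182 + cos(52.52518°)·85 = -92.72 m.
The local north axis is (−sin φ cos λ, −sin φ sin λ, cos φ), giving ΔN = -16.850 − 10.265 + 544.583 = 517.47 m.
Horizontal magnitude = √(ΔE² + ΔN²) = √((-92.72)² + 517.47²) = 525.71 m.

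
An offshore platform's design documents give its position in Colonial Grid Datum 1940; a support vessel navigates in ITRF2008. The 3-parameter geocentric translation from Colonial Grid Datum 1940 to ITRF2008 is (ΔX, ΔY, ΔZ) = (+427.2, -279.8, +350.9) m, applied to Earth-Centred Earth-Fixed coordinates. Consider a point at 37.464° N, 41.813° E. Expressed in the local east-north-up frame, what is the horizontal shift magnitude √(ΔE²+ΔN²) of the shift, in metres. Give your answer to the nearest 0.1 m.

The local east axis at (φ, λ) is (−sin λ, cos λ, 0), so ΔE = −sin(41.813°)·427.2 + cos(41.813°)·(-279.8) = -493.36 m.
The local north axis is (−sin φ cos λ, −sin φ sin λ, cos φ), giving ΔN = -193.673 + 113.467 + 278.522 = 198.32 m.
Horizontal magnitude = √(ΔE² + ΔN²) = √((-493.36)² + 198.32²) = 531.72 m.

531.7 m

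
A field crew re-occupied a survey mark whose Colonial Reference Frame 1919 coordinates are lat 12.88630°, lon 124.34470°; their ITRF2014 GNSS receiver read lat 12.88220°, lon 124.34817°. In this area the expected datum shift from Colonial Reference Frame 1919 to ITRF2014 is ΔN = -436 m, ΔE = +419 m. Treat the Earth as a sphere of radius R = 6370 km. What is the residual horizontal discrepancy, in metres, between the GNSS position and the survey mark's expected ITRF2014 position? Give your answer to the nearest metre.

Observed coordinate differences: Δφ = -0.00410°, Δλ = +0.00347°.
Converting to metres (1° lat = 111177 m, cos φ = 0.974815): observed ΔN = -455.8 m, observed ΔE = 376.1 m.
Subtracting the expected shift leaves a residual of -455.8 − (-436) = -19.8 m north and 376.1 − (419) = -42.9 m east.
Residual distance = √((-19.8)² + (-42.9)²) = 47.3 m.

47 m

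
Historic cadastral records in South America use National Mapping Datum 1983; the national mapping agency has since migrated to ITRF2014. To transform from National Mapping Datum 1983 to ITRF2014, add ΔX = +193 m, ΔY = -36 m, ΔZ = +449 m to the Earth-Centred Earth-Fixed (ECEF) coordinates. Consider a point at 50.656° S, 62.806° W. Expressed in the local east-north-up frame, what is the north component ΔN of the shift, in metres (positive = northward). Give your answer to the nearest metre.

The local north axis is (−sin φ cos λ, −sin φ sin λ, cos φ), giving ΔN = 68.211 + 24.763 + 284.655 = 377.63 m.

ΔN = 378 m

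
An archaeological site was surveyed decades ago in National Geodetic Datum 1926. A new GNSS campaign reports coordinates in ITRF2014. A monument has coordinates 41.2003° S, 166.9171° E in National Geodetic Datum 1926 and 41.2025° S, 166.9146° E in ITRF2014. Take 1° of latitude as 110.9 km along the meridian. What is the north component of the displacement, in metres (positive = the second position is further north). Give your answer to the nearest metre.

ΔN = -244 m

Δφ = -41.2025° − -41.2003° = -0.0022°; Δλ = 166.9146° − 166.9171° = -0.0025°.
ΔN = Δφ × 110900 = -244.0 m; ΔE = Δλ × 110900 × cos(-41.2003°) = -0.0025 × 110900 × 0.752411 = -208.6 m.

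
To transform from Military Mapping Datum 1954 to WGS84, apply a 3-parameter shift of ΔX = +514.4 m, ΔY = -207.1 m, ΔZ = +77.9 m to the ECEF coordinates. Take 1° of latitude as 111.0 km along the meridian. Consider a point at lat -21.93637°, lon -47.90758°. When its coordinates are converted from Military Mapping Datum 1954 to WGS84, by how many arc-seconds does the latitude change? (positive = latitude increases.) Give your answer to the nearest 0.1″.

sin φ = -0.373577, cos φ = 0.927599, sin λ = -0.742065, cos λ = 0.670328.
North component: ΔN = −sin φ cos λ·ΔX − sin φ sin λ·ΔY + cos φ·ΔZ = −(-0.373577)(0.670328)(514.4) − (-0.373577)(-0.742065)(-207.1) + (0.927599)(77.9) = 258.49 m.
1° of latitude spans 111000 m, so Δφ = 258.49 / 111000 × 3600 = 8.383″.

Δφ = 8.4″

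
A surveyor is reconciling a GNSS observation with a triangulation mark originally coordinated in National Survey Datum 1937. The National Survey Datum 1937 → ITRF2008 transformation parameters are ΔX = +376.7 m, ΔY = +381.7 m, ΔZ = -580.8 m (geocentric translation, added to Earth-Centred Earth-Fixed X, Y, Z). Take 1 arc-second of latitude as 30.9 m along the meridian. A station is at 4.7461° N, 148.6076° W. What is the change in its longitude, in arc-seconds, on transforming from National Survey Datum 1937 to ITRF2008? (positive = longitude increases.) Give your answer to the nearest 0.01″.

Δλ = -4.21″

sin φ = 0.082740, cos φ = 0.996571, sin λ = -0.520896, cos λ = -0.853620.
East component: ΔE = −sin λ·ΔX + cos λ·ΔY = −(-0.520896)(376.7) + (-0.853620)(381.7) = -129.61 m.
1° of latitude spans 3600 × 30.90 = 111240 m; at latitude φ, 1° of longitude spans that × cos φ = 110858.6 m, so Δλ = -129.61 / 110858.6 × 3600 = -4.209″.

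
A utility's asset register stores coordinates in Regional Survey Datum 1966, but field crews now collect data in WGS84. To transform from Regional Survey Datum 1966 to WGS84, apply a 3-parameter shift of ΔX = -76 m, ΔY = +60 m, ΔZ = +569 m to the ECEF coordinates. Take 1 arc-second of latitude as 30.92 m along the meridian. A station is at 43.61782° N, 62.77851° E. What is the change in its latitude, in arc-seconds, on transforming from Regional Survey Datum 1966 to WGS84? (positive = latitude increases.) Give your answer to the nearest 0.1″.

Δφ = 12.9″

sin φ = 0.689845, cos φ = 0.723957, sin λ = 0.889245, cos λ = 0.457431.
North component: ΔN = −sin φ cos λ·ΔX − sin φ sin λ·ΔY + cos φ·ΔZ = −(0.689845)(0.457431)(-76) − (0.689845)(0.889245)(60) + (0.723957)(569) = 399.11 m.
1° of latitude spans 3600 × 30.92 = 111312 m, so Δφ = 399.11 / 111312 × 3600 = 12.908″.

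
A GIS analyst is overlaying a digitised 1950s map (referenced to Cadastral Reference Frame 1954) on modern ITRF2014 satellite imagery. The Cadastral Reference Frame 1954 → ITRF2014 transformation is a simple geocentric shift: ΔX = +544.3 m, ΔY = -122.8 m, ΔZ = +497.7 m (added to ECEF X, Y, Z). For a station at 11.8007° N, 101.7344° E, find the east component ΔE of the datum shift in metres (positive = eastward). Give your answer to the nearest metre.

At φ = 11.8007°, λ = 101.7344°: sin φ = 0.204508, cos φ = 0.978865, sin λ = 0.979101, cos λ = -0.203375.
ΔE = −sin λ·ΔX + cos λ·ΔY = −(0.979101)·(544.3) + (-0.203375)·(-122.8) = -507.95 m.

ΔE = -508 m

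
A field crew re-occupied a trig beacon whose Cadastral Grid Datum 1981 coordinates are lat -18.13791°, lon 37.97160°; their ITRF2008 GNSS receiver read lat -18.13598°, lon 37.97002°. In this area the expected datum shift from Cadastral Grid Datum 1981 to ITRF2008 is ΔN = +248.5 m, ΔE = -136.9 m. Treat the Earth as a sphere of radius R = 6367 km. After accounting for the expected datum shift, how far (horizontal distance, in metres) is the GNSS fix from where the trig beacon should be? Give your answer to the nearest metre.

45 m

Observed coordinate differences: Δφ = +0.00193°, Δλ = -0.00158°.
Converting to metres (1° lat = 111125 m, cos φ = 0.950310): observed ΔN = 214.5 m, observed ΔE = -166.9 m.
Subtracting the expected shift leaves a residual of 214.5 − (248.5) = -34.0 m north and -166.9 − (-136.9) = -30.0 m east.
Residual distance = √((-34.0)² + (-30.0)²) = 45.3 m.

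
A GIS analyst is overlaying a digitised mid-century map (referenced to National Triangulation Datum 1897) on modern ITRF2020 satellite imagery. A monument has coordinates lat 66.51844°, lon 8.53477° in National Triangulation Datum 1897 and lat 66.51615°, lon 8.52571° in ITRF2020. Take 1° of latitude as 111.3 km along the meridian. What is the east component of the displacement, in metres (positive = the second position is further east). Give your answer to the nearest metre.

ΔE = -402 m

Δφ = 66.51615° − 66.51844° = -0.00229°; Δλ = 8.52571° − 8.53477° = -0.00906°.
ΔN = Δφ × 111300 = -254.9 m; ΔE = Δλ × 111300 × cos(66.51844°) = -0.00906 × 111300 × 0.398454 = -401.8 m.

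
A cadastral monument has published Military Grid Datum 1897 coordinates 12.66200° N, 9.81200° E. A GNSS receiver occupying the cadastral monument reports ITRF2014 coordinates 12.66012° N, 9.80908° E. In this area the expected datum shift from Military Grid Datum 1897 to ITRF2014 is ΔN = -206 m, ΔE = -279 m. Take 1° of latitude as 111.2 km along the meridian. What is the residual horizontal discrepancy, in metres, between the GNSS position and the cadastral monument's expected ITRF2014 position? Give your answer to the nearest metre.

Observed coordinate differences: Δφ = -0.00188°, Δλ = -0.00292°.
Converting to metres (1° lat = 111200 m, cos φ = 0.975680): observed ΔN = -209.1 m, observed ΔE = -316.8 m.
Subtracting the expected shift leaves a residual of -209.1 − (-206) = -3.1 m north and -316.8 − (-279) = -37.8 m east.
Residual distance = √((-3.1)² + (-37.8)²) = 37.9 m.

38 m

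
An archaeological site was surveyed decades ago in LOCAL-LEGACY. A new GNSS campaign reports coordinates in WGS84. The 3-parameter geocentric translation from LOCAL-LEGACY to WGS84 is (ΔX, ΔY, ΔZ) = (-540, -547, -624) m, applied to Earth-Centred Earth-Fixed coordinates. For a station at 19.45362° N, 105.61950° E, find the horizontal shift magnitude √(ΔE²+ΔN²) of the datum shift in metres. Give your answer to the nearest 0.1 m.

The local east axis at (φ, λ) is (−sin λ, cos λ, 0), so ΔE = −sin(105.61950°)·(-540) + cos(105.61950°)·(-547) = 667.34 m.
The local north axis is (−sin φ cos λ, −sin φ sin λ, cos φ), giving ΔN = -48.422 + 175.447 − 588.377 = -461.35 m.
Horizontal magnitude = √(ΔE² + ΔN²) = √(667.34² + (-461.35)²) = 811.29 m.

811.3 m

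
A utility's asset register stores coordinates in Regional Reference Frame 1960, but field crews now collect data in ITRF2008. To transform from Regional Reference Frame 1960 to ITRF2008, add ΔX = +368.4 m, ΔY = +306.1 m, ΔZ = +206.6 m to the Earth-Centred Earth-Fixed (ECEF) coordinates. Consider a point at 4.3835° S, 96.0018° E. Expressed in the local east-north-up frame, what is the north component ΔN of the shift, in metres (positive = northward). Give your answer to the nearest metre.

ΔN = 226 m

At φ = -4.3835°, λ = 96.0018°: sin φ = -0.076432, cos φ = 0.997075, sin λ = 0.994519, cos λ = -0.104560.
ΔN = −sin φ cos λ·ΔX − sin φ sin λ·ΔY + cos φ·ΔZ = −(-0.076432)(-0.104560)(368.4) − (-0.076432)(0.994519)(306.1) + (0.997075)(206.6) = 226.32 m.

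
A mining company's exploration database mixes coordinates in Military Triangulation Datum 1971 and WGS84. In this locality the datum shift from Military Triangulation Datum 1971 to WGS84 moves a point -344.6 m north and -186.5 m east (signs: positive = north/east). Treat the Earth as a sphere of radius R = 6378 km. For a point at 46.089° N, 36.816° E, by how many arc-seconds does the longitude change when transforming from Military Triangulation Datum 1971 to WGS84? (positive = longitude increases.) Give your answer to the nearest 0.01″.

Δλ = -8.70″

At latitude 46.089°, cos φ = 0.693540.
One radian of longitude at latitude φ spans R cos φ, so Δλ = ΔE / (R cos φ) = -186.5 / (6378000 × 0.693540) = -4.2162e-05 rad = -8.697″.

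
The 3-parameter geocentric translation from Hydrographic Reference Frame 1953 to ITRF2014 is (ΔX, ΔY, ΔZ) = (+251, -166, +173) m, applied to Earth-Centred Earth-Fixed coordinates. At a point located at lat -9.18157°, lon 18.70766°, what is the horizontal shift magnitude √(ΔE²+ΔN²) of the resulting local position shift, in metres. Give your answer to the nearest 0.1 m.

At φ = -9.18157°, λ = 18.70766°: sin φ = -0.159564, cos φ = 0.987188, sin λ = 0.320740, cos λ = 0.947167.
ΔE = −sin λ·ΔX + cos λ·ΔY = −(0.320740)·(251) + (0.947167)·(-166) = -237.74 m.
ΔN = −sin φ cos λ·ΔX − sin φ sin λ·ΔY + cos φ·ΔZ = −(-0.159564)(0.947167)(251) − (-0.159564)(0.320740)(-166) + (0.987188)(173) = 200.22 m.
Horizontal magnitude = √(ΔE² + ΔN²) = √((-237.74)² + 200.22²) = 310.82 m.

310.8 m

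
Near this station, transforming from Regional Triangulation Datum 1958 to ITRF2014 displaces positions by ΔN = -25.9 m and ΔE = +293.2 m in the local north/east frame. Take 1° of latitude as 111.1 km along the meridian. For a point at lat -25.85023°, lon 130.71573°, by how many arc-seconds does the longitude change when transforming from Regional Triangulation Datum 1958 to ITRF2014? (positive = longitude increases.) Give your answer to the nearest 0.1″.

Δλ = 10.6″

At latitude -25.85023°, cos φ = 0.899937.
1° of longitude at this latitude = 111.1 × cos φ = 99.98 km, so Δλ = 293.2 / 99983.0 = 0.0029325° = 10.557″.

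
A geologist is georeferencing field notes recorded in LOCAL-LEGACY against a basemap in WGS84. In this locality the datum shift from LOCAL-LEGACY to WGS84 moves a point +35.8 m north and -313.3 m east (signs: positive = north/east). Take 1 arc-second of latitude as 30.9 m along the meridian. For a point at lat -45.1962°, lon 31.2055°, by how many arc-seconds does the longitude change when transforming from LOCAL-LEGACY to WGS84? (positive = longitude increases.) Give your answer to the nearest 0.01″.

Δλ = -14.39″

At latitude -45.1962°, cos φ = 0.704681.
1″ of longitude at this latitude = 30.90 × cos φ = 21.7747 m, so Δλ = -313.3 / 21.7747 = -14.388″.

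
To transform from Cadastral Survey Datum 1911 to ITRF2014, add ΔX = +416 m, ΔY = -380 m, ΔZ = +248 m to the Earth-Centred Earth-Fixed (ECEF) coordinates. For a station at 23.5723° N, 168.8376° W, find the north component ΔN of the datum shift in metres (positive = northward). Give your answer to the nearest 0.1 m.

At φ = 23.5723°, λ = -168.8376°: sin φ = 0.399906, cos φ = 0.916556, sin λ = -0.193591, cos λ = -0.981082.
ΔN = −sin φ cos λ·ΔX − sin φ sin λ·ΔY + cos φ·ΔZ = −(0.399906)(-0.981082)(416) − (0.399906)(-0.193591)(-380) + (0.916556)(248) = 361.10 m.

ΔN = 361.1 m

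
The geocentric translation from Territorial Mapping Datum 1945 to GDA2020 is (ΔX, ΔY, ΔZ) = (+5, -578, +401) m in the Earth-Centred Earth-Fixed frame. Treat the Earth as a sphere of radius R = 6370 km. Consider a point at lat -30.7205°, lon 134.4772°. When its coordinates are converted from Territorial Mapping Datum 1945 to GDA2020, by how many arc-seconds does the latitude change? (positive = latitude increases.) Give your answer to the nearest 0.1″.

Δφ = 4.3″

sin φ = -0.510851, cos φ = 0.859670, sin λ = 0.713529, cos λ = -0.700625.
North component: ΔN = −sin φ cos λ·ΔX − sin φ sin λ·ΔY + cos φ·ΔZ = −(-0.510851)(-0.700625)(5) − (-0.510851)(0.713529)(-578) + (0.859670)(401) = 132.25 m.
1° of latitude spans πR/180 = 111177 m, so Δφ = 132.25 / 111177 × 3600 = 4.282″.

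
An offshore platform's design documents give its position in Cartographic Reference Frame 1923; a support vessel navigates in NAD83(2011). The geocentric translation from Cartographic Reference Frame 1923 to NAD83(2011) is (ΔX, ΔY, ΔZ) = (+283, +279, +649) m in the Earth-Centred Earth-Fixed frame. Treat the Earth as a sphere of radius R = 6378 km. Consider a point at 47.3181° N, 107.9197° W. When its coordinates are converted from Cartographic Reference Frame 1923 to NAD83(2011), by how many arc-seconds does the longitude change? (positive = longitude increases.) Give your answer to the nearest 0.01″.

sin φ = 0.735129, cos φ = 0.677927, sin λ = -0.951489, cos λ = -0.307684.
East component: ΔE = −sin λ·ΔX + cos λ·ΔY = −(-0.951489)(283) + (-0.307684)(279) = 183.43 m.
1° of latitude spans πR/180 = 111317 m; at latitude φ, 1° of longitude spans that × cos φ = 75464.9 m, so Δλ = 183.43 / 75464.9 × 3600 = 8.750″.

Δλ = 8.75″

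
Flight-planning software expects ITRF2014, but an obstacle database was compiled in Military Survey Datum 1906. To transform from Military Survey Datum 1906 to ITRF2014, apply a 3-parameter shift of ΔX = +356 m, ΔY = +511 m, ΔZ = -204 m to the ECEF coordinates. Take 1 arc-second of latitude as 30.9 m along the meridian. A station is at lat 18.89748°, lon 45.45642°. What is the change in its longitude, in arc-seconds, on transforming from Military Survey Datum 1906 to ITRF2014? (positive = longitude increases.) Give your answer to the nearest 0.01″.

Δλ = 3.58″

sin φ = 0.323876, cos φ = 0.946100, sin λ = 0.712717, cos λ = 0.701452.
East component: ΔE = −sin λ·ΔX + cos λ·ΔY = −(0.712717)(356) + (0.701452)(511) = 104.71 m.
1° of latitude spans 3600 × 30.90 = 111240 m; at latitude φ, 1° of longitude spans that × cos φ = 105244.1 m, so Δλ = 104.71 / 105244.1 × 3600 = 3.582″.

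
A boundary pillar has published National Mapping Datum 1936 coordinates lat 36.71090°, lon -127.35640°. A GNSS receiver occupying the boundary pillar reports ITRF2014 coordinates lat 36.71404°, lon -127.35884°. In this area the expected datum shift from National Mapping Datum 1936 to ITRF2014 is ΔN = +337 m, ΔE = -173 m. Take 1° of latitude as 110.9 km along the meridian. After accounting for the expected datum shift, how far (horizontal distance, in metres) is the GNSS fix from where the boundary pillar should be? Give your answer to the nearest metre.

Observed coordinate differences: Δφ = +0.00314°, Δλ = -0.00244°.
Converting to metres (1° lat = 110900 m, cos φ = 0.801662): observed ΔN = 348.2 m, observed ΔE = -216.9 m.
Subtracting the expected shift leaves a residual of 348.2 − (337) = 11.2 m north and -216.9 − (-173) = -43.9 m east.
Residual distance = √(11.2² + (-43.9)²) = 45.3 m.

45 m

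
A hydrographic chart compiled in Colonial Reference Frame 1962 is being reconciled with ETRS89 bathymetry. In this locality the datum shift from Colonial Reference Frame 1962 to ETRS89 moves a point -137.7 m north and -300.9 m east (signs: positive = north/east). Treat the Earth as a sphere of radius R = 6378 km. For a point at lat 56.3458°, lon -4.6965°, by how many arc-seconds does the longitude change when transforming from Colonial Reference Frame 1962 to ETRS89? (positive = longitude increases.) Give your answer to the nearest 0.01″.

Δλ = -17.56″

At latitude 56.3458°, cos φ = 0.554179.
One radian of longitude at latitude φ spans R cos φ, so Δλ = ΔE / (R cos φ) = -300.9 / (6378000 × 0.554179) = -8.5131e-05 rad = -17.560″.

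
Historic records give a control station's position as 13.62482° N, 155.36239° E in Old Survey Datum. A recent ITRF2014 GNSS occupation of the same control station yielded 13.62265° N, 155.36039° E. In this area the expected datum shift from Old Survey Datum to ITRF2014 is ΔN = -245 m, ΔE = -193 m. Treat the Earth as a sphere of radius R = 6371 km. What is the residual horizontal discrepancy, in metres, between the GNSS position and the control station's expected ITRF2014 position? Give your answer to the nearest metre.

Observed coordinate differences: Δφ = -0.00217°, Δλ = -0.00200°.
Converting to metres (1° lat = 111195 m, cos φ = 0.971859): observed ΔN = -241.3 m, observed ΔE = -216.1 m.
Subtracting the expected shift leaves a residual of -241.3 − (-245) = 3.7 m north and -216.1 − (-193) = -23.1 m east.
Residual distance = √(3.7² + (-23.1)²) = 23.4 m.

23 m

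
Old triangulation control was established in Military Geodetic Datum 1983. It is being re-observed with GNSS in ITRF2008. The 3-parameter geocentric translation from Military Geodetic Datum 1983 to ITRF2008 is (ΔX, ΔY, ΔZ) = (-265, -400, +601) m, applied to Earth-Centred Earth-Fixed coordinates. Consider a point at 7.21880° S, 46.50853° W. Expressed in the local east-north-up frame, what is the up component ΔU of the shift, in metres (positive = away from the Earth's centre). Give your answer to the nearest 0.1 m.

The local up (radial) axis is (cos φ cos λ, cos φ sin λ, sin φ), giving ΔU = -180.940 + 287.891 − 75.521 = 31.43 m.

ΔU = 31.4 m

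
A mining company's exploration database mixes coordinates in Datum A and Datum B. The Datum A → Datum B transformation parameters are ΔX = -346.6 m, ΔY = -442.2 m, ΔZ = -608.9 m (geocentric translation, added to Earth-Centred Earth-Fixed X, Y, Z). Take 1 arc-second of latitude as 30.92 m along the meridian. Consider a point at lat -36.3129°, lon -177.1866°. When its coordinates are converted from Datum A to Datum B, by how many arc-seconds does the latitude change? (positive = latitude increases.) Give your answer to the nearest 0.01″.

Δφ = -8.82″

sin φ = -0.592195, cos φ = 0.805795, sin λ = -0.049083, cos λ = -0.998795.
North component: ΔN = −sin φ cos λ·ΔX − sin φ sin λ·ΔY + cos φ·ΔZ = −(-0.592195)(-0.998795)(-346.6) − (-0.592195)(-0.049083)(-442.2) + (0.805795)(-608.9) = -272.79 m.
1° of latitude spans 3600 × 30.92 = 111312 m, so Δφ = -272.79 / 111312 × 3600 = -8.822″.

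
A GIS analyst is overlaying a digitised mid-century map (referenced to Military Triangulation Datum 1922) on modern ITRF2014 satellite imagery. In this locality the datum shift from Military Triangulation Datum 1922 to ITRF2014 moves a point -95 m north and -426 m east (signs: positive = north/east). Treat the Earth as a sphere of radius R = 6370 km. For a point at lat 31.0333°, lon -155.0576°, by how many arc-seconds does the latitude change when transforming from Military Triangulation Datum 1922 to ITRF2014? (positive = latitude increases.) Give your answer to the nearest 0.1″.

On a sphere of radius R, 1 rad of latitude = R, so Δφ = ΔN / R = -95.0 / 6370000 = -1.4914e-05 rad = -3.076″.

Δφ = -3.1″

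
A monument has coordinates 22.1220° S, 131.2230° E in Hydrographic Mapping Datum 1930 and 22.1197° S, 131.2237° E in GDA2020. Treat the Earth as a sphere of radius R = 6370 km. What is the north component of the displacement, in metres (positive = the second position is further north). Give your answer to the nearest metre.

ΔN = 256 m

Δφ = -22.1197° − -22.1220° = +0.0023°; Δλ = 131.2237° − 131.2230° = +0.0007°.
1° along a meridian = πR/180 = 111177 m.
ΔN = Δφ × 111177 = 255.7 m; ΔE = Δλ × 111177 × cos(-22.1220°) = +0.0007 × 111177 × 0.926384 = 72.1 m.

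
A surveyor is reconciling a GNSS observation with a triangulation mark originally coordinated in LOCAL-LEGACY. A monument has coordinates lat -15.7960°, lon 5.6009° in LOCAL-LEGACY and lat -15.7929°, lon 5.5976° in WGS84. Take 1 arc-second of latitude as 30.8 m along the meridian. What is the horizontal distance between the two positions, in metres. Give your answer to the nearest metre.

Δφ = -15.7929° − -15.7960° = +0.0031°; Δλ = 5.5976° − 5.6009° = -0.0033°.
1° of latitude = 3600 × 30.80 = 110880 m.
ΔN = Δφ × 110880 = 343.7 m; ΔE = Δλ × 110880 × cos(-15.7960°) = -0.0033 × 110880 × 0.962237 = -352.1 m.
Distance = √(ΔE² + ΔN²) = √((-352.1)² + 343.7²) = 492.1 m.

492 m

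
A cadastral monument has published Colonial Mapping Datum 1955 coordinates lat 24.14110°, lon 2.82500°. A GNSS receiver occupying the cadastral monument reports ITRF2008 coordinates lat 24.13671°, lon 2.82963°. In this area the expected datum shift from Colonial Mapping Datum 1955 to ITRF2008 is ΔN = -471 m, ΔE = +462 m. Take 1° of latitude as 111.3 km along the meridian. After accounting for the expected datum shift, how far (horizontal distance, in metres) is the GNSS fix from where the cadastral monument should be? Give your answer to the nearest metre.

19 m

Observed coordinate differences: Δφ = -0.00439°, Δλ = +0.00463°.
Converting to metres (1° lat = 111300 m, cos φ = 0.912541): observed ΔN = -488.6 m, observed ΔE = 470.2 m.
Subtracting the expected shift leaves a residual of -488.6 − (-471) = -17.6 m north and 470.2 − (462) = 8.2 m east.
Residual distance = √((-17.6)² + 8.2²) = 19.4 m.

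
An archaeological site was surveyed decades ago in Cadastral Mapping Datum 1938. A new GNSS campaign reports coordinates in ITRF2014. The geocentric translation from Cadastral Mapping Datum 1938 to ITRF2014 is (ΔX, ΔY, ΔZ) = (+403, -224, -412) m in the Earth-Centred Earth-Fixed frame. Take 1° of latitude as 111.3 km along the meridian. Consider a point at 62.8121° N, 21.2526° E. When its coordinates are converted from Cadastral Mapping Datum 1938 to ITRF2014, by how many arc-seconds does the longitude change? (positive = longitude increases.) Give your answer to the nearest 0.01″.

Δλ = -25.12″

sin φ = 0.889513, cos φ = 0.456910, sin λ = 0.362480, cos λ = 0.931991.
East component: ΔE = −sin λ·ΔX + cos λ·ΔY = −(0.362480)(403) + (0.931991)(-224) = -354.85 m.
1° of latitude spans 111300 m; at latitude φ, 1° of longitude spans that × cos φ = 50854.1 m, so Δλ = -354.85 / 50854.1 × 3600 = -25.120″.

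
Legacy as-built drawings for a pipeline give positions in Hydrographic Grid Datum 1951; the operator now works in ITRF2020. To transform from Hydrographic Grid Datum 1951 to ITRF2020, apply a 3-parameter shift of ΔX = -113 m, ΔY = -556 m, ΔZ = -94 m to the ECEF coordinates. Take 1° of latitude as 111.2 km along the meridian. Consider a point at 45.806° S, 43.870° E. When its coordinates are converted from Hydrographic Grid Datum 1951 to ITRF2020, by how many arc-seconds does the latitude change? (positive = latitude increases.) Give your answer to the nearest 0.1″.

Δφ = -13.0″

sin φ = -0.716984, cos φ = 0.697090, sin λ = 0.693024, cos λ = 0.720914.
North component: ΔN = −sin φ cos λ·ΔX − sin φ sin λ·ΔY + cos φ·ΔZ = −(-0.716984)(0.720914)(-113) − (-0.716984)(0.693024)(-556) + (0.697090)(-94) = -400.20 m.
1° of latitude spans 111200 m, so Δφ = -400.20 / 111200 × 3600 = -12.956″.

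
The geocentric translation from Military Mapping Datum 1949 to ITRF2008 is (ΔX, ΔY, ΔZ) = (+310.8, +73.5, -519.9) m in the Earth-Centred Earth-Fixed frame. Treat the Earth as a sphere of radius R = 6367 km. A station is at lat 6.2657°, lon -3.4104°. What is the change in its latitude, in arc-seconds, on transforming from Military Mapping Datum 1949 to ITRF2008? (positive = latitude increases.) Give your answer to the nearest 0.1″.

Δφ = -17.8″

sin φ = 0.109139, cos φ = 0.994026, sin λ = -0.059488, cos λ = 0.998229.
North component: ΔN = −sin φ cos λ·ΔX − sin φ sin λ·ΔY + cos φ·ΔZ = −(0.109139)(0.998229)(310.8) − (0.109139)(-0.059488)(73.5) + (0.994026)(-519.9) = -550.18 m.
1° of latitude spans πR/180 = 111125 m, so Δφ = -550.18 / 111125 × 3600 = -17.824″.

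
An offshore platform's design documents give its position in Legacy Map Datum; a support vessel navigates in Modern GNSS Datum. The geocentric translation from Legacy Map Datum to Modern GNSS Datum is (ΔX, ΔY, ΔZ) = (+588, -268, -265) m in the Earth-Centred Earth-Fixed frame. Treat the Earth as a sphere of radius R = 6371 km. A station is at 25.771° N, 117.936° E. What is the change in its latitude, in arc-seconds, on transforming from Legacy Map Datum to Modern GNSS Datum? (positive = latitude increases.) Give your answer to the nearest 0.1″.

Δφ = -0.5″

sin φ = 0.434775, cos φ = 0.900539, sin λ = 0.883471, cos λ = -0.468485.
North component: ΔN = −sin φ cos λ·ΔX − sin φ sin λ·ΔY + cos φ·ΔZ = −(0.434775)(-0.468485)(588) − (0.434775)(0.883471)(-268) + (0.900539)(-265) = -15.93 m.
1° of latitude spans πR/180 = 111195 m, so Δφ = -15.93 / 111195 × 3600 = -0.516″.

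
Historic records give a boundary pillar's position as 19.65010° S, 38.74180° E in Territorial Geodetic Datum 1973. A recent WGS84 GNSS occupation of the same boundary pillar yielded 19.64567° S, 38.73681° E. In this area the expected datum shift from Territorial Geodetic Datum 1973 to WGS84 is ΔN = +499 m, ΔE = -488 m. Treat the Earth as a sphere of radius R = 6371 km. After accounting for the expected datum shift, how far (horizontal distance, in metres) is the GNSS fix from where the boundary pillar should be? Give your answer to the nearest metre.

Observed coordinate differences: Δφ = +0.00443°, Δλ = -0.00499°.
Converting to metres (1° lat = 111195 m, cos φ = 0.941764): observed ΔN = 492.6 m, observed ΔE = -522.5 m.
Subtracting the expected shift leaves a residual of 492.6 − (499) = -6.4 m north and -522.5 − (-488) = -34.5 m east.
Residual distance = √((-6.4)² + (-34.5)²) = 35.1 m.

35 m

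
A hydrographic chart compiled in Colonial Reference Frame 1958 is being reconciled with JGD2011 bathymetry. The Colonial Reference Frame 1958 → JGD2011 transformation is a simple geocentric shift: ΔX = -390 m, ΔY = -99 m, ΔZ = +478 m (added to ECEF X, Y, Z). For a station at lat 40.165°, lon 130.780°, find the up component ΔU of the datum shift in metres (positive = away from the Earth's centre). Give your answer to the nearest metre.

ΔU = 446 m

At φ = 40.165°, λ = 130.780°: sin φ = 0.644991, cos φ = 0.764190, sin λ = 0.757223, cos λ = -0.653156.
ΔU = cos φ cos λ·ΔX + cos φ sin λ·ΔY + sin φ·ΔZ = (0.764190)(-0.653156)(-390) + (0.764190)(0.757223)(-99) + (0.644991)(478) = 445.68 m.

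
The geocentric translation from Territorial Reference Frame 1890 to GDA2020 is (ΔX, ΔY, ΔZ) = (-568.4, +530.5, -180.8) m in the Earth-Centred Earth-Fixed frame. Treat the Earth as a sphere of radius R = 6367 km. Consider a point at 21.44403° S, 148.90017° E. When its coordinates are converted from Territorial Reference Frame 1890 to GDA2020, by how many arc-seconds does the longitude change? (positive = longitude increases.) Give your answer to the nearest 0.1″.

sin φ = -0.365592, cos φ = 0.930775, sin λ = 0.516531, cos λ = -0.856269.
East component: ΔE = −sin λ·ΔX + cos λ·ΔY = −(0.516531)(-568.4) + (-0.856269)(530.5) = -160.65 m.
1° of latitude spans πR/180 = 111125 m; at latitude φ, 1° of longitude spans that × cos φ = 103432.5 m, so Δλ = -160.65 / 103432.5 × 3600 = -5.592″.

Δλ = -5.6″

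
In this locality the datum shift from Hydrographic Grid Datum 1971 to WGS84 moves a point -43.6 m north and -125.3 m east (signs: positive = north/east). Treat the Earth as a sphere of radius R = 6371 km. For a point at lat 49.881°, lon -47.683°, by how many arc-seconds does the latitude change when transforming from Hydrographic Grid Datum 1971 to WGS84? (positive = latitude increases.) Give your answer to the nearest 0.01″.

Δφ = -1.41″

On a sphere of radius R, 1 rad of latitude = R, so Δφ = ΔN / R = -43.6 / 6371000 = -6.8435e-06 rad = -1.412″.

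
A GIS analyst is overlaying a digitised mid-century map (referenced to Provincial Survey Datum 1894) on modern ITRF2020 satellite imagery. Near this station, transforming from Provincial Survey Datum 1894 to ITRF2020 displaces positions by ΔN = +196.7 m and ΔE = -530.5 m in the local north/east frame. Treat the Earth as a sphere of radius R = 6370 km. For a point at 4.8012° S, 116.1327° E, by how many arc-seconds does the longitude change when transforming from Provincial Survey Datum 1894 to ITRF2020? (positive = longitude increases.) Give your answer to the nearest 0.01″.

At latitude -4.8012°, cos φ = 0.996491.
One radian of longitude at latitude φ spans R cos φ, so Δλ = ΔE / (R cos φ) = -530.5 / (6370000 × 0.996491) = -8.3574e-05 rad = -17.238″.

Δλ = -17.24″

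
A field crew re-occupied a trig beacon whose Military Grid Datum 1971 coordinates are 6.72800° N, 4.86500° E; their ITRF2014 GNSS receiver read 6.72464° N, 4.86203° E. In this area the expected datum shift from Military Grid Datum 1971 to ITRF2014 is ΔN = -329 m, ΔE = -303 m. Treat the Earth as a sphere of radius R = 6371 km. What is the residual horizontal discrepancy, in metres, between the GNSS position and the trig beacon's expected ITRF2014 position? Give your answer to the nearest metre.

51 m

Observed coordinate differences: Δφ = -0.00336°, Δλ = -0.00297°.
Converting to metres (1° lat = 111195 m, cos φ = 0.993114): observed ΔN = -373.6 m, observed ΔE = -328.0 m.
Subtracting the expected shift leaves a residual of -373.6 − (-329) = -44.6 m north and -328.0 − (-303) = -25.0 m east.
Residual distance = √((-44.6)² + (-25.0)²) = 51.1 m.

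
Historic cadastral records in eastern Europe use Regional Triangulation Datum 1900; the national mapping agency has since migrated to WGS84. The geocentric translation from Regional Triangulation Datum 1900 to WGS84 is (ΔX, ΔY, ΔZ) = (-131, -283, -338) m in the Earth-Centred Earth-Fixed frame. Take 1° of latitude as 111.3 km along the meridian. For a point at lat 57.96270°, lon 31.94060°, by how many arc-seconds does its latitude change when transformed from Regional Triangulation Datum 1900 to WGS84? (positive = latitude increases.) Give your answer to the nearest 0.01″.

sin φ = 0.847703, cos φ = 0.530471, sin λ = 0.529040, cos λ = 0.848597.
North component: ΔN = −sin φ cos λ·ΔX − sin φ sin λ·ΔY + cos φ·ΔZ = −(0.847703)(0.848597)(-131) − (0.847703)(0.529040)(-283) + (0.530471)(-338) = 41.85 m.
1° of latitude spans 111300 m, so Δφ = 41.85 / 111300 × 3600 = 1.354″.

Δφ = 1.35″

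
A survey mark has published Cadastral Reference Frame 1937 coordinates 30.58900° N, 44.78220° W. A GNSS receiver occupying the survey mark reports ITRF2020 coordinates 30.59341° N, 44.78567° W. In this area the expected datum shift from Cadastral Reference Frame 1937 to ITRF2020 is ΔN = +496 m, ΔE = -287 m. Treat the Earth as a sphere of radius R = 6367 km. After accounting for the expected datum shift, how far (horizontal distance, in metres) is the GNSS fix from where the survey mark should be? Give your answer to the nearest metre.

45 m

Observed coordinate differences: Δφ = +0.00441°, Δλ = -0.00347°.
Converting to metres (1° lat = 111125 m, cos φ = 0.860840): observed ΔN = 490.1 m, observed ΔE = -331.9 m.
Subtracting the expected shift leaves a residual of 490.1 − (496) = -5.9 m north and -331.9 − (-287) = -44.9 m east.
Residual distance = √((-5.9)² + (-44.9)²) = 45.3 m.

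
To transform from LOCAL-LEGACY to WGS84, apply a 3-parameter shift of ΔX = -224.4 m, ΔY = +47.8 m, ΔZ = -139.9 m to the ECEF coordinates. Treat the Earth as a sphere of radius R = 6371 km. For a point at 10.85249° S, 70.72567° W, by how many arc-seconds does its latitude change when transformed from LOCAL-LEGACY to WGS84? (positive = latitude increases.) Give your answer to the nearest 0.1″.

Δφ = -5.2″

sin φ = -0.188281, cos φ = 0.982115, sin λ = -0.943949, cos λ = 0.330092.
North component: ΔN = −sin φ cos λ·ΔX − sin φ sin λ·ΔY + cos φ·ΔZ = −(-0.188281)(0.330092)(-224.4) − (-0.188281)(-0.943949)(47.8) + (0.982115)(-139.9) = -159.84 m.
1° of latitude spans πR/180 = 111195 m, so Δφ = -159.84 / 111195 × 3600 = -5.175″.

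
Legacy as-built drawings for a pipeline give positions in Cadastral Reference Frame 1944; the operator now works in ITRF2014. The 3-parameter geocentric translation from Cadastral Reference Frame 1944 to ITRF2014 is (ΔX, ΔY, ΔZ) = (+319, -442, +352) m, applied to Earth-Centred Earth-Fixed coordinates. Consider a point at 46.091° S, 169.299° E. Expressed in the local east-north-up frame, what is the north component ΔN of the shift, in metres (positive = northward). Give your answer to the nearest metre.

ΔN = -41 m

At φ = -46.091°, λ = 169.299°: sin φ = -0.720442, cos φ = 0.693515, sin λ = 0.185684, cos λ = -0.982610.
ΔN = −sin φ cos λ·ΔX − sin φ sin λ·ΔY + cos φ·ΔZ = −(-0.720442)(-0.982610)(319) − (-0.720442)(0.185684)(-442) + (0.693515)(352) = -40.84 m.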